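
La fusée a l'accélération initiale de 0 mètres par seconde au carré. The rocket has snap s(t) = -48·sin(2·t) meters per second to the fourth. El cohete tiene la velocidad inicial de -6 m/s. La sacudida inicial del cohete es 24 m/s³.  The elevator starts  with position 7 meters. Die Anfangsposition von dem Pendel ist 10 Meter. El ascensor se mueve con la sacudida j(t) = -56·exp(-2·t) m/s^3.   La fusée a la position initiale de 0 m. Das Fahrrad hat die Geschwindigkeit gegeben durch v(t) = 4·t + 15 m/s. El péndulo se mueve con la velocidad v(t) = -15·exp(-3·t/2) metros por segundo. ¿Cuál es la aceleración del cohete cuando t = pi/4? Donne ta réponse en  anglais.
To find the answer, we compute 2 antiderivatives of s(t) = -48·sin(2·t). Finding the integral of s(t) and using j(0) = 24: j(t) = 24·cos(2·t). Finding the integral of j(t) and using a(0) = 0: a(t) = 12·sin(2·t). From the given acceleration equation a(t) = 12·sin(2·t), we substitute t = pi/4 to get a = 12.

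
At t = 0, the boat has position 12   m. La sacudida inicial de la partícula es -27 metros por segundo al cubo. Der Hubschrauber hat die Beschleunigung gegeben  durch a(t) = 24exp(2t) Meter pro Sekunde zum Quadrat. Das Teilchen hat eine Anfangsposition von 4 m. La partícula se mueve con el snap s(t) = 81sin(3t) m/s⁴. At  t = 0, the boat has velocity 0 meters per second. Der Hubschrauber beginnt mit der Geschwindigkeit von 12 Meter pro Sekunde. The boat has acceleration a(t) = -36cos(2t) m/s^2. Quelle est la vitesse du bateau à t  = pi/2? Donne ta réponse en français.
Nous devons trouver l'intégrale de notre équation de l'accélération a(t) = -36·cos(2·t) 1 fois. En prenant ∫a(t)dt et en appliquant v(0) = 0, nous trouvons v(t) = -18·sin(2·t). De l'équation de la vitesse v(t) = -18·sin(2·t), nous substituons t = pi/2 pour obtenir v = 0.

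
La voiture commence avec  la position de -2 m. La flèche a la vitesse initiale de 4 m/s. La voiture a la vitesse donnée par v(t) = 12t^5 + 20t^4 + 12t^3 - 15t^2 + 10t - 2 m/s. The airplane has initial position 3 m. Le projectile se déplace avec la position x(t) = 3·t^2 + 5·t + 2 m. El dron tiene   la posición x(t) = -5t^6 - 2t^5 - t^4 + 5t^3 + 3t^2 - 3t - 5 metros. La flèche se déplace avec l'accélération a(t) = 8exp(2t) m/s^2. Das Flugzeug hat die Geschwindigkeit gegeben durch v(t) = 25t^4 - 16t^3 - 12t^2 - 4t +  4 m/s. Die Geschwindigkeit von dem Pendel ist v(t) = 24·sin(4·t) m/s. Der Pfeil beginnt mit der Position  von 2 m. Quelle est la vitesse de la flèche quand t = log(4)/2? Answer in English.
We must find the antiderivative of our acceleration equation a(t) = 8·exp(2·t) 1 time. Taking ∫a(t)dt and applying v(0) = 4, we find v(t) = 4·exp(2·t). Using v(t) = 4·exp(2·t) and substituting t = log(4)/2, we find v = 16.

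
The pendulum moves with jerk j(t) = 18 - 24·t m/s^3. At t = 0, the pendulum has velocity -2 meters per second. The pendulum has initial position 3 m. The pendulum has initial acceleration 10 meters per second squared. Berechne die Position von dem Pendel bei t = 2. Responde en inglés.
We need to integrate our jerk equation j(t) = 18 - 24·t 3 times. The antiderivative of jerk is acceleration. Using a(0) = 10, we get a(t) = -12·t^2 + 18·t + 10. Taking ∫a(t)dt and applying v(0) = -2, we find v(t) = -4·t^3 + 9·t^2 + 10·t - 2. Taking ∫v(t)dt and applying x(0) = 3, we find x(t) = -t^4 + 3·t^3 + 5·t^2 - 2·t + 3. We have position x(t) = -t^4 + 3·t^3 + 5·t^2 - 2·t + 3. Substituting t = 2: x(2) = 27.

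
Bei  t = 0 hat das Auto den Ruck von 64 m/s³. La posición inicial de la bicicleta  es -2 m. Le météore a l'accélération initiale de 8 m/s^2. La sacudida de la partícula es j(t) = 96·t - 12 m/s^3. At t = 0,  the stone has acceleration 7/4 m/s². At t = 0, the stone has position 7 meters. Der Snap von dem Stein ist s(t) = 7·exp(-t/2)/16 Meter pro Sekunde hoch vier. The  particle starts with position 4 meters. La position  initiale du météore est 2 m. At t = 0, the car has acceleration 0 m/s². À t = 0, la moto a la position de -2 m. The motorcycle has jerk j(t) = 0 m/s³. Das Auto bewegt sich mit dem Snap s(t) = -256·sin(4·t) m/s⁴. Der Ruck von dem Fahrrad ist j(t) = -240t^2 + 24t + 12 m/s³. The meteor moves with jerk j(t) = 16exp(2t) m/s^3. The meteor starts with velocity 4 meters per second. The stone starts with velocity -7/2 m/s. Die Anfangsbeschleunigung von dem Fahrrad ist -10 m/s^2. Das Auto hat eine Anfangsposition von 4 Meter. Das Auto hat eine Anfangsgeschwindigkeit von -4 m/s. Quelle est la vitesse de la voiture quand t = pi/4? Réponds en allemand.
Wir müssen unsere Gleichung für den Snap s(t) = -256·sin(4·t) 3-mal integrieren. Durch Integration von dem Snap und Verwendung der Anfangsbedingung j(0) = 64, erhalten wir j(t) = 64·cos(4·t). Das Integral von dem Ruck, mit a(0) = 0, ergibt die Beschleunigung: a(t) = 16·sin(4·t). Mit ∫a(t)dt und Anwendung von v(0) = -4, finden wir v(t) = -4·cos(4·t). Wir haben die Geschwindigkeit v(t) = -4·cos(4·t). Durch Einsetzen von t = pi/4: v(pi/4) = 4.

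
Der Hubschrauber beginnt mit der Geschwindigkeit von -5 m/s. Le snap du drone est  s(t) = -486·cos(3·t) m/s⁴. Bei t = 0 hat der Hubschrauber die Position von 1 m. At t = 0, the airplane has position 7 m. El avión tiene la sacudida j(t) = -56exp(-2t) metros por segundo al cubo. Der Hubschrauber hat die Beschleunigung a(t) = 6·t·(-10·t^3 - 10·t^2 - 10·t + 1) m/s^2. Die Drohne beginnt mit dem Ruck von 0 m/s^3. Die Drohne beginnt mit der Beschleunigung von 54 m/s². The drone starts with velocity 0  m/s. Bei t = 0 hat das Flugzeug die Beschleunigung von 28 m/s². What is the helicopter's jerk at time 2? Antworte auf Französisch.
Nous devons dériver notre équation de l'accélération a(t) = 6·t·(-10·t^3 - 10·t^2 - 10·t + 1) 1 fois. La dérivée de l'accélération donne le jerk: j(t) = -60·t^3 - 60·t^2 + 6·t·(-30·t^2 - 20·t - 10) - 60·t + 6. De l'équation du jerk j(t) = -60·t^3 - 60·t^2 + 6·t·(-30·t^2 - 20·t - 10) - 60·t + 6, nous substituons t = 2 pour obtenir j = -2874.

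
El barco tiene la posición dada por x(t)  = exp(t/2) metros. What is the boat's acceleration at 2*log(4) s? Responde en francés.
Nous devons dériver notre équation de la position x(t) = exp(t/2) 2 fois. En dérivant la position, nous obtenons la vitesse: v(t) = exp(t/2)/2. La dérivée de la vitesse donne l'accélération: a(t) = exp(t/2)/4. Nous avons l'accélération a(t) = exp(t/2)/4. En substituant t = 2*log(4): a(2*log(4)) = 1.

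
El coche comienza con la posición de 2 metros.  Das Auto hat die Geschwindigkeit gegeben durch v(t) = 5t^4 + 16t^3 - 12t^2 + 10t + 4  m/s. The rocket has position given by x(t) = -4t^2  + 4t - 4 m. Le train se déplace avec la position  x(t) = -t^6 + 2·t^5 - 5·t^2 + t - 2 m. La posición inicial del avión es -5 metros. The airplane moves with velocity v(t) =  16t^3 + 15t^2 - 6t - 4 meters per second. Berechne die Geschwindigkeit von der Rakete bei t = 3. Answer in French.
En partant de la position x(t) = -4·t^2 + 4·t - 4, nous prenons 1 dérivée. En dérivant la position, nous obtenons la vitesse: v(t) = 4 - 8·t. Nous avons la vitesse v(t) = 4 - 8·t. En substituant t = 3: v(3) = -20.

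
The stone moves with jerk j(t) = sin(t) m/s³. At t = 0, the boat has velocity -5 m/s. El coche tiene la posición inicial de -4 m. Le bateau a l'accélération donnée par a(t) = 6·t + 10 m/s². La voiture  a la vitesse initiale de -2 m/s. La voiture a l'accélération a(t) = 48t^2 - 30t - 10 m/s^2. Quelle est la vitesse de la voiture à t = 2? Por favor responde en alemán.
Wir müssen die Stammfunktion unserer Gleichung für die Beschleunigung a(t) = 48·t^2 - 30·t - 10 1-mal finden. Das Integral von der Beschleunigung ist die Geschwindigkeit. Mit v(0) = -2 erhalten wir v(t) = 16·t^3 - 15·t^2 - 10·t - 2. Mit v(t) = 16·t^3 - 15·t^2 - 10·t - 2 und Einsetzen von t = 2, finden wir v = 46.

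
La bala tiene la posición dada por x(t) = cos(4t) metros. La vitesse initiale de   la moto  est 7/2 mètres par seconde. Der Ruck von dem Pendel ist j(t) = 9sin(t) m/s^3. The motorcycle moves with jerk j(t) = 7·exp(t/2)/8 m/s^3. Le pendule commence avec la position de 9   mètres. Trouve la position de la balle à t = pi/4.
De l'équation de la position x(t) = cos(4·t), nous substituons t = pi/4 pour obtenir x = -1.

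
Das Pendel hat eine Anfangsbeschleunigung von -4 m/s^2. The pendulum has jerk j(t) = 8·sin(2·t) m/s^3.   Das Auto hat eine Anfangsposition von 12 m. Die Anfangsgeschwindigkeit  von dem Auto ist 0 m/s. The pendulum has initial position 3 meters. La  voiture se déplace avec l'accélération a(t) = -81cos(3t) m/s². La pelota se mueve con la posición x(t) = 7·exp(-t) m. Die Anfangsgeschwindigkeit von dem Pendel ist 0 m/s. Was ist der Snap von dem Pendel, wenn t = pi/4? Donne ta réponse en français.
En partant du jerk j(t) = 8·sin(2·t), nous prenons 1 dérivée. En dérivant le jerk, nous obtenons le snap: s(t) = 16·cos(2·t). Nous avons le snap s(t) = 16·cos(2·t). En substituant t = pi/4: s(pi/4) = 0.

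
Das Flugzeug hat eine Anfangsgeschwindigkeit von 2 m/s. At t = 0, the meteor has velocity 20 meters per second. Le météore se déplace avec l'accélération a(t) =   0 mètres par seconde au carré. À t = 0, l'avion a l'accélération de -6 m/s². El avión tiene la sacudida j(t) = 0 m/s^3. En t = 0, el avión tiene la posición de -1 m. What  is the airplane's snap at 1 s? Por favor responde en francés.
En partant du jerk j(t) = 0, nous prenons 1 dérivée. La dérivée du jerk donne le snap: s(t) = 0. Nous avons le snap s(t) = 0. En substituant t = 1: s(1) = 0.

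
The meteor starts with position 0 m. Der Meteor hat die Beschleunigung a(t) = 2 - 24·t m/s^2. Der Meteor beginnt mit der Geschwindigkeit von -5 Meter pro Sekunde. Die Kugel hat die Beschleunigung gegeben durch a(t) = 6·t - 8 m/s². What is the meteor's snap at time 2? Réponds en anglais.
Starting from acceleration a(t) = 2 - 24·t, we take 2 derivatives. Taking d/dt of a(t), we find j(t) = -24. Differentiating jerk, we get snap: s(t) = 0. We have snap s(t) = 0. Substituting t = 2: s(2) = 0.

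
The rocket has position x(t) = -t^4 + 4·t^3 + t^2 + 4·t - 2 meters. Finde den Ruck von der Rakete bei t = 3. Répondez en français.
Pour résoudre ceci, nous devons prendre 3 dérivées de notre équation de la position x(t) = -t^4 + 4·t^3 + t^2 + 4·t - 2. La dérivée de la position donne la vitesse: v(t) = -4·t^3 + 12·t^2 + 2·t + 4. En prenant d/dt de v(t), nous trouvons a(t) = -12·t^2 + 24·t + 2. La dérivée de l'accélération donne le jerk: j(t) = 24 - 24·t. De l'équation du jerk j(t) = 24 - 24·t, nous substituons t = 3 pour obtenir j = -48.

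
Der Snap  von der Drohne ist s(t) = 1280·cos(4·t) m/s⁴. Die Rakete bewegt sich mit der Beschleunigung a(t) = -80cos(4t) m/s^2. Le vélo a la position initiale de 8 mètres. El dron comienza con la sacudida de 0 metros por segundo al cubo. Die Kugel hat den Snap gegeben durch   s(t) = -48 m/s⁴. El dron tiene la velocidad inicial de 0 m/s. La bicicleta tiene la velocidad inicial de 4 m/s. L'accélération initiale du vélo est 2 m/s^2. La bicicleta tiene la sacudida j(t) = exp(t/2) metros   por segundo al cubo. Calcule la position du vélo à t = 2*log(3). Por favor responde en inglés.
Starting from jerk j(t) = exp(t/2), we take 3 integrals. Taking ∫j(t)dt and applying a(0) = 2, we find a(t) = 2·exp(t/2). Finding the integral of a(t) and using v(0) = 4: v(t) = 4·exp(t/2). Taking ∫v(t)dt and applying x(0) = 8, we find x(t) = 8·exp(t/2). From the given position equation x(t) = 8·exp(t/2), we substitute t = 2*log(3) to get x = 24.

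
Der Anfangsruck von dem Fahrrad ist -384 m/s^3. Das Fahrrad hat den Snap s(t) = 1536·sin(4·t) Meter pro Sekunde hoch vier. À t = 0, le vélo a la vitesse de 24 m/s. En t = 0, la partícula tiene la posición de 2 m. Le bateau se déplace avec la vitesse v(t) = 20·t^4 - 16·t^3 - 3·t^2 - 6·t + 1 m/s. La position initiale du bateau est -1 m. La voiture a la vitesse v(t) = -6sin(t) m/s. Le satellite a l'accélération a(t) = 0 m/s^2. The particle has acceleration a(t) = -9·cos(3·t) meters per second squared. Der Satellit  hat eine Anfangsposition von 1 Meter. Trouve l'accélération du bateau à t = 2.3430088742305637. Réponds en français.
Nous devons dériver notre équation de la vitesse v(t) = 20·t^4 - 16·t^3 - 3·t^2 - 6·t + 1 1 fois. La dérivée de la vitesse donne l'accélération: a(t) = 80·t^3 - 48·t^2 - 6·t - 6. Nous avons l'accélération a(t) = 80·t^3 - 48·t^2 - 6·t - 6. En substituant t = 2.3430088742305637: a(2.3430088742305637) = 745.428299230814.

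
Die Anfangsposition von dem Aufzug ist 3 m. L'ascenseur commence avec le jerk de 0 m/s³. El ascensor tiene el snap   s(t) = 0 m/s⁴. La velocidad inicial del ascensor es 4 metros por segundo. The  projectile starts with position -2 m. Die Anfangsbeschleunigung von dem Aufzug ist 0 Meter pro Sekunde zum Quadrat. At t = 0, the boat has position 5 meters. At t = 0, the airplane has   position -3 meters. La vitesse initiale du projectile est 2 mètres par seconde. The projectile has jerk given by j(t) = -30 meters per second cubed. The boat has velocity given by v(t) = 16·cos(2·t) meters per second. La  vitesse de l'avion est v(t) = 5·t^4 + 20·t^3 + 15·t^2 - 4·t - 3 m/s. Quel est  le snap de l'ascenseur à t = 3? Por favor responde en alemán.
Aus der Gleichung für den Snap s(t) = 0, setzen wir t = 3 ein und erhalten s = 0.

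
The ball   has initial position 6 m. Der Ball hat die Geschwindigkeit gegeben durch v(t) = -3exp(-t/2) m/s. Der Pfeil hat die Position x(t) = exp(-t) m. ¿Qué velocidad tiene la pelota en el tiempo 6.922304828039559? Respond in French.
De l'équation de la vitesse v(t) = -3·exp(-t/2), nous substituons t = 6.922304828039559 pour obtenir v = -0.0941806883467177.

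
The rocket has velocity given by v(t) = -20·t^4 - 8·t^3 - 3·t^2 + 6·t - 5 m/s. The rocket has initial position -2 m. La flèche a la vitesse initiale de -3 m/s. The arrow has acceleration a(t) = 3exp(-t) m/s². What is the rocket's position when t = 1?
To solve this, we need to take 1 antiderivative of our velocity equation v(t) = -20·t^4 - 8·t^3 - 3·t^2 + 6·t - 5. Taking ∫v(t)dt and applying x(0) = -2, we find x(t) = -4·t^5 - 2·t^4 - t^3 + 3·t^2 - 5·t - 2. From the given position equation x(t) = -4·t^5 - 2·t^4 - t^3 + 3·t^2 - 5·t - 2, we substitute t = 1 to get x = -11.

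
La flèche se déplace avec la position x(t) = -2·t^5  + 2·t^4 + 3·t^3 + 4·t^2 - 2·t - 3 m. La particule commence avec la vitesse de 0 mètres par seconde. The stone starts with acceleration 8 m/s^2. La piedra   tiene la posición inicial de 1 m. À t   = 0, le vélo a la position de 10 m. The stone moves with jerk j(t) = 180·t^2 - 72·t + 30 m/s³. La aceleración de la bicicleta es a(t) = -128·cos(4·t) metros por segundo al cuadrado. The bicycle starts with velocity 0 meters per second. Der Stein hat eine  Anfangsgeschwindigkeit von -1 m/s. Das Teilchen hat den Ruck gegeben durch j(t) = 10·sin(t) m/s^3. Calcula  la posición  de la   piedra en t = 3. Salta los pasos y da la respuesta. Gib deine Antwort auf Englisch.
At t = 3, x = 655.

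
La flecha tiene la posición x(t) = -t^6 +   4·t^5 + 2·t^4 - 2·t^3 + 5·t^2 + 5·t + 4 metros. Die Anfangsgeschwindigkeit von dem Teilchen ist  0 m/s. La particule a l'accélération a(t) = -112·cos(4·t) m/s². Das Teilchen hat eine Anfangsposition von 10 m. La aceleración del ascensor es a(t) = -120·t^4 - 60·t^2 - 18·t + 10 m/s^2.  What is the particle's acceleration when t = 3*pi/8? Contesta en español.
De la ecuación de la aceleración a(t) = -112·cos(4·t), sustituimos t = 3*pi/8 para obtener a = 0.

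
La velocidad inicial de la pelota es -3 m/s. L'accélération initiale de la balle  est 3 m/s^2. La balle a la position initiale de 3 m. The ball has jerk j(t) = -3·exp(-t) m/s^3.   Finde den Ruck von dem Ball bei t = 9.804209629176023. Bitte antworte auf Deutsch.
Aus der Gleichung für den Ruck j(t) = -3·exp(-t), setzen wir t = 9.804209629176023 ein und erhalten j = -0.000165655978202759.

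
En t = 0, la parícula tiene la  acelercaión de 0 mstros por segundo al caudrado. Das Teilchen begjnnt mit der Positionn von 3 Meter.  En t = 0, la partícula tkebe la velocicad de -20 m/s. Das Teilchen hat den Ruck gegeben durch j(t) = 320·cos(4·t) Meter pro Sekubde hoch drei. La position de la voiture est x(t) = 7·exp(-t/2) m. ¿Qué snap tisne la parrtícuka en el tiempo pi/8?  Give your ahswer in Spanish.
Partiendo de la sacudida j(t) = 320·cos(4·t), tomamos 1 derivada. Derivando la sacudida, obtenemos el snap: s(t) = -1280·sin(4·t). De la ecuación del snap s(t) = -1280·sin(4·t), sustituimos t = pi/8 para obtener s = -1280.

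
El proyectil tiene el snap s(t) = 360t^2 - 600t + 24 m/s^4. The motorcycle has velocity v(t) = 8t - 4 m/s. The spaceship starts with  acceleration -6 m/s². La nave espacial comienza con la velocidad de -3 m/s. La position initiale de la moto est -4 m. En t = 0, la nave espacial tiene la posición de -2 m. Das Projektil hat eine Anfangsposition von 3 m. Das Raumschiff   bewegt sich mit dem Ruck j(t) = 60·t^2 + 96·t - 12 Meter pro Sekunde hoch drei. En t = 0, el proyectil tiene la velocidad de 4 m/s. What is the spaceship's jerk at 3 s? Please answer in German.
Wir haben den Ruck j(t) = 60·t^2 + 96·t - 12. Durch Einsetzen von t = 3: j(3) = 816.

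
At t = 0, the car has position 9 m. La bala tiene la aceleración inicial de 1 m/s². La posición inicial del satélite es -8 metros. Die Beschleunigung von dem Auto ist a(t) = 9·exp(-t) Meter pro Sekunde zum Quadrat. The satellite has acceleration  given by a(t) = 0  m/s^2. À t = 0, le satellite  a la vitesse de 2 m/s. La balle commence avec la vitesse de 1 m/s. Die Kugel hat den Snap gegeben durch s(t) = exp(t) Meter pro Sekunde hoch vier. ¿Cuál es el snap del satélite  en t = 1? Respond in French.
Nous devons dériver notre équation de l'accélération a(t) = 0 2 fois. La dérivée de l'accélération donne le jerk: j(t) = 0. La dérivée du jerk donne le snap: s(t) = 0. Nous avons le snap s(t) = 0. En substituant t = 1: s(1) = 0.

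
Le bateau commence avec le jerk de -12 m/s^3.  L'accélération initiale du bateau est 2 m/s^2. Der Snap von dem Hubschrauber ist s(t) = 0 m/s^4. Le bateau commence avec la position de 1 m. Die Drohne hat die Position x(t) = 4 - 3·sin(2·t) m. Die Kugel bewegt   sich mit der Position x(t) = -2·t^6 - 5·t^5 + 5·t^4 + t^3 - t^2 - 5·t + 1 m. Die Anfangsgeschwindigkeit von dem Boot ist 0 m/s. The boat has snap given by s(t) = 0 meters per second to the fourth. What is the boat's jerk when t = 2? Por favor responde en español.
Debemos encontrar la integral de nuestra ecuación del snap s(t) = 0 1 vez. La integral del snap, con j(0) = -12, da la sacudida: j(t) = -12. Usando j(t) = -12 y sustituyendo t = 2, encontramos j = -12.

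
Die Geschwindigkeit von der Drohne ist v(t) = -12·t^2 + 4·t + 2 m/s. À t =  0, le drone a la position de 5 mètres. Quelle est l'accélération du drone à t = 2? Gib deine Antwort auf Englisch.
We must differentiate our velocity equation v(t) = -12·t^2 + 4·t + 2 1 time. The derivative of velocity gives acceleration: a(t) = 4 - 24·t. We have acceleration a(t) = 4 - 24·t. Substituting t = 2: a(2) = -44.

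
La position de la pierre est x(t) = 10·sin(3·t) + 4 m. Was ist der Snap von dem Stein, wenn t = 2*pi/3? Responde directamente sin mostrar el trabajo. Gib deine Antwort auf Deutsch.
s(2*pi/3) = 0.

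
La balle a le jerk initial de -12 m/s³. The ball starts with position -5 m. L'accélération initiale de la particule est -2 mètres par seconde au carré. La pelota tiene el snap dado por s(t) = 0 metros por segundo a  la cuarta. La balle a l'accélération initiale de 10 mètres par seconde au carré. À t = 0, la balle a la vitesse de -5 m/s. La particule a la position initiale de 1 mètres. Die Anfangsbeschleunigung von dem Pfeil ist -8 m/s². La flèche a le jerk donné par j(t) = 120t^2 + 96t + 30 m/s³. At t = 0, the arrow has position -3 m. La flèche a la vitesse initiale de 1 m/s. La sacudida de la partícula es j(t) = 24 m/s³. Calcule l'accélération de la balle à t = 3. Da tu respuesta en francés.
Nous devons intégrer notre équation du snap s(t) = 0 2 fois. En intégrant le snap et en utilisant la condition initiale j(0) = -12, nous obtenons j(t) = -12. L'intégrale du jerk, avec a(0) = 10, donne l'accélération: a(t) = 10 - 12·t. De l'équation de l'accélération a(t) = 10 - 12·t, nous substituons t = 3 pour obtenir a = -26.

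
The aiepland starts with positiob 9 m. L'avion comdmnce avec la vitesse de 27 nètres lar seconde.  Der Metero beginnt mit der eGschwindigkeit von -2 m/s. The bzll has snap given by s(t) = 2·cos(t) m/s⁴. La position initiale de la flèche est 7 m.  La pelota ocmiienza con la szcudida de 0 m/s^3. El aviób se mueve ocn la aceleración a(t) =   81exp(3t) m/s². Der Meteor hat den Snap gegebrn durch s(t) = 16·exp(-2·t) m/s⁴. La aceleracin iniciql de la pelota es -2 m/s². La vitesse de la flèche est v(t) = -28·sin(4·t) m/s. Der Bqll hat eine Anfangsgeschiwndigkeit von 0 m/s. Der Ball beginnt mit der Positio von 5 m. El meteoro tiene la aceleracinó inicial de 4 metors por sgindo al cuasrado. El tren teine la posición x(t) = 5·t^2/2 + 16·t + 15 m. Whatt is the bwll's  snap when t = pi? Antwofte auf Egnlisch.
Using s(t) = 2·cos(t) and substituting t = pi, we find s = -2.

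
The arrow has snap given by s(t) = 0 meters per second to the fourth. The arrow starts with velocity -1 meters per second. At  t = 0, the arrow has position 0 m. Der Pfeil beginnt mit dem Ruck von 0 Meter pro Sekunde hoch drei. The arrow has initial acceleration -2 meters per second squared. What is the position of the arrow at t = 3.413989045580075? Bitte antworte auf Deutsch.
Um dies zu lösen, müssen wir 4 Integrale unserer Gleichung für den Snap s(t) = 0 finden. Die Stammfunktion von dem Snap ist der Ruck. Mit j(0) = 0 erhalten wir j(t) = 0. Durch Integration von dem Ruck und Verwendung der Anfangsbedingung a(0) = -2, erhalten wir a(t) = -2. Die Stammfunktion von der Beschleunigung ist die Geschwindigkeit. Mit v(0) = -1 erhalten wir v(t) = -2·t - 1. Durch Integration von der Geschwindigkeit und Verwendung der Anfangsbedingung x(0) = 0, erhalten wir x(t) = -t^2 - t. Mit x(t) = -t^2 - t und Einsetzen von t = 3.413989045580075, finden wir x = -15.0693102489208.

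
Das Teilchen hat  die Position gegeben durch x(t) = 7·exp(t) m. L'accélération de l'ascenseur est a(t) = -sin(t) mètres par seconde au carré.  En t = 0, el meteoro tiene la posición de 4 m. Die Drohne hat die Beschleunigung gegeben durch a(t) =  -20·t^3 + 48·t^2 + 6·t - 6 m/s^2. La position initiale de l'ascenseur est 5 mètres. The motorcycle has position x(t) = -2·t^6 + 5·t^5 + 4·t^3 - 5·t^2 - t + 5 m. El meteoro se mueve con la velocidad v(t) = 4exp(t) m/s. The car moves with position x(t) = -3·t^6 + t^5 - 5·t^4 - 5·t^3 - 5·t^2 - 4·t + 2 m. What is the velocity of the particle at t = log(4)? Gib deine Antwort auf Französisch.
Pour résoudre ceci, nous devons prendre 1 dérivée de notre équation de la position x(t) = 7·exp(t). En dérivant la position, nous obtenons la vitesse: v(t) = 7·exp(t). En utilisant v(t) = 7·exp(t) et en substituant t = log(4), nous trouvons v = 28.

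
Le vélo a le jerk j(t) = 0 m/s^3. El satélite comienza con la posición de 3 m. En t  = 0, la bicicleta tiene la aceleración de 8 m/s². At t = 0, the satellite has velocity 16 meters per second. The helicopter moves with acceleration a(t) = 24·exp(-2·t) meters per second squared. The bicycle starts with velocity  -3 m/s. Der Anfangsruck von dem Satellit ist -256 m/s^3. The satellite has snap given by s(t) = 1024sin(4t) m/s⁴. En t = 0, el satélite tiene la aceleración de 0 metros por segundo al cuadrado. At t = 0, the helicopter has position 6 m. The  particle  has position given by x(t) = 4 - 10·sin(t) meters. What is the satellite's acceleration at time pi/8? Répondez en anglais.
Starting from snap s(t) = 1024·sin(4·t), we take 2 antiderivatives. The antiderivative of snap is jerk. Using j(0) = -256, we get j(t) = -256·cos(4·t). Finding the integral of j(t) and using a(0) = 0: a(t) = -64·sin(4·t). Using a(t) = -64·sin(4·t) and substituting t = pi/8, we find a = -64.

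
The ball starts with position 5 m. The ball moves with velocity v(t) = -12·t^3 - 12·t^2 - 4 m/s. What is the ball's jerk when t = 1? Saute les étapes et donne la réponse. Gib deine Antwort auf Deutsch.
Bei t = 1, j = -96.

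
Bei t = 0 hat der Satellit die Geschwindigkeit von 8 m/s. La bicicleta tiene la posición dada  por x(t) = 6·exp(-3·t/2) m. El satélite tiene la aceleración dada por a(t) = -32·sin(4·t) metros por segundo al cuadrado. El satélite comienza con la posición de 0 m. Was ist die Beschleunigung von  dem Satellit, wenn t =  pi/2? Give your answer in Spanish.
Tenemos la aceleración a(t) = -32·sin(4·t). Sustituyendo t = pi/2: a(pi/2) = 0.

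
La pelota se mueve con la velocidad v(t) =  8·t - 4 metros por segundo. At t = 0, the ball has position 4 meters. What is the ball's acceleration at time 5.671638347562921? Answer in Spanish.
Para resolver esto, necesitamos tomar 1 derivada de nuestra ecuación de la velocidad v(t) = 8·t - 4. La derivada de la velocidad da la aceleración: a(t) = 8. De la ecuación de la aceleración a(t) = 8, sustituimos t = 5.671638347562921 para obtener a = 8.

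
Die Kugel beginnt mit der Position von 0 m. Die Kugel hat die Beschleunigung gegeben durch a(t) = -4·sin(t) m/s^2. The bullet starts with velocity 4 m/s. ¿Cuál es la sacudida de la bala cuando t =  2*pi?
Debemos derivar nuestra ecuación de la aceleración a(t) = -4·sin(t) 1 vez. La derivada de la aceleración da la sacudida: j(t) = -4·cos(t). Tenemos la sacudida j(t) = -4·cos(t). Sustituyendo t = 2*pi: j(2*pi) = -4.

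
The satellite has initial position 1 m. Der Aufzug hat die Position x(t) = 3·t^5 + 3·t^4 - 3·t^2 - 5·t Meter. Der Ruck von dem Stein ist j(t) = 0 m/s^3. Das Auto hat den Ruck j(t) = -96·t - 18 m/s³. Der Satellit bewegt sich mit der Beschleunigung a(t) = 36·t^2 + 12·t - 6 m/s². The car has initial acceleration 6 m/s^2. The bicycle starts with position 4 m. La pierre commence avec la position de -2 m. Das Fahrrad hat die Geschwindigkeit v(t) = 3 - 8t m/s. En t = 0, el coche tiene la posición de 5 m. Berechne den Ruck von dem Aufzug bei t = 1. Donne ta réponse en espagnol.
Para resolver esto, necesitamos tomar 3 derivadas de nuestra ecuación de la posición x(t) = 3·t^5 + 3·t^4 - 3·t^2 - 5·t. Derivando la posición, obtenemos la velocidad: v(t) = 15·t^4 + 12·t^3 - 6·t - 5. Tomando d/dt de v(t), encontramos a(t) = 60·t^3 + 36·t^2 - 6. La derivada de la aceleración da la sacudida: j(t) = 180·t^2 + 72·t. Usando j(t) = 180·t^2 + 72·t y sustituyendo t = 1, encontramos j = 252.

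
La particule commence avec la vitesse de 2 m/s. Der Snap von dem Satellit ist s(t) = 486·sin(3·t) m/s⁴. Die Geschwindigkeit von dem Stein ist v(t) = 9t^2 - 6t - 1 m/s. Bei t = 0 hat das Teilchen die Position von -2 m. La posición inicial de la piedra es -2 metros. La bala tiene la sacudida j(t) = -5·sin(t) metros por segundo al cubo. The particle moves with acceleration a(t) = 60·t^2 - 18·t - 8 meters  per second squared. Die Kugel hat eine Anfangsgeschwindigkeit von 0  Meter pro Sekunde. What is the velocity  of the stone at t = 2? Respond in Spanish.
De la ecuación de la velocidad v(t) = 9·t^2 - 6·t - 1, sustituimos t = 2 para obtener v = 23.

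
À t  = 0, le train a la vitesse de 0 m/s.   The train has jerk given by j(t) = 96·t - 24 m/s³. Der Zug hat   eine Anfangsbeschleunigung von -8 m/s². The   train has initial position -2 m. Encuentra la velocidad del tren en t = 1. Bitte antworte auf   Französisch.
En partant du jerk j(t) = 96·t - 24, nous prenons 2 primitives. La primitive du jerk, avec a(0) = -8, donne l'accélération: a(t) = 48·t^2 - 24·t - 8. En intégrant l'accélération et en utilisant la condition initiale v(0) = 0, nous obtenons v(t) = 4·t·(4·t^2 - 3·t - 2). De l'équation de la vitesse v(t) = 4·t·(4·t^2 - 3·t - 2), nous substituons t = 1 pour obtenir v = -4.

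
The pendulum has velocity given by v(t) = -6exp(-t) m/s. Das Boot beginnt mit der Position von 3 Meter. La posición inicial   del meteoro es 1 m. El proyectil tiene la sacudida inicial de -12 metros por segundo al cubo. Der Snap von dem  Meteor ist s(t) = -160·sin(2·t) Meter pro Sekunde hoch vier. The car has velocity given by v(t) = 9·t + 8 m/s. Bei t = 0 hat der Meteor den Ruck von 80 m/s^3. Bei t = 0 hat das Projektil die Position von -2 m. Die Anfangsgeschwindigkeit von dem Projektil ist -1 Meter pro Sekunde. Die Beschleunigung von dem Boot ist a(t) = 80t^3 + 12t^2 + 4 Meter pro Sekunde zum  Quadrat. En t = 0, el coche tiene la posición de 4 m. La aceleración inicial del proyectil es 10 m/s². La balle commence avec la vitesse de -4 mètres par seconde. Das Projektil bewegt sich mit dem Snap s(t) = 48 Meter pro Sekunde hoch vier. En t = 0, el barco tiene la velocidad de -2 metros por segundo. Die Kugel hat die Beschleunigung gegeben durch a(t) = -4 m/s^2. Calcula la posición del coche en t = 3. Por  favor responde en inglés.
To solve this, we need to take 1 antiderivative of our velocity equation v(t) = 9·t + 8. Integrating velocity and using the initial condition x(0) = 4, we get x(t) = 9·t^2/2 + 8·t + 4. From the given position equation x(t) = 9·t^2/2 + 8·t + 4, we substitute t = 3 to get x = 137/2.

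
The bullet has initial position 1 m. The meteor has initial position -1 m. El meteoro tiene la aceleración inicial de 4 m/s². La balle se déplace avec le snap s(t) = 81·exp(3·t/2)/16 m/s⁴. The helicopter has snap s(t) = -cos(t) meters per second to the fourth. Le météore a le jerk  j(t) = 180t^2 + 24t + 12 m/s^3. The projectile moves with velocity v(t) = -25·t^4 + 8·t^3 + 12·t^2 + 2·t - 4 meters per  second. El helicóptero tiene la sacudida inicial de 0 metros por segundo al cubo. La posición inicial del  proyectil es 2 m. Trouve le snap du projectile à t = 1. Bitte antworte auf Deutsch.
Wir müssen unsere Gleichung für die Geschwindigkeit v(t) = -25·t^4 + 8·t^3 + 12·t^2 + 2·t - 4 3-mal ableiten. Die Ableitung von der Geschwindigkeit ergibt die Beschleunigung: a(t) = -100·t^3 + 24·t^2 + 24·t + 2. Durch Ableiten von der Beschleunigung erhalten wir den Ruck: j(t) = -300·t^2 + 48·t + 24. Durch Ableiten von dem Ruck erhalten wir den Snap: s(t) = 48 - 600·t. Mit s(t) = 48 - 600·t und Einsetzen von t = 1, finden wir s = -552.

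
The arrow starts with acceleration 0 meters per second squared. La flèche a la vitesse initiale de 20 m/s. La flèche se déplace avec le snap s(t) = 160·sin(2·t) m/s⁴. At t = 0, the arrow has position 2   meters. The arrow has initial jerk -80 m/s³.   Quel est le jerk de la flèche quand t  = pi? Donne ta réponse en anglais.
To solve this, we need to take 1 antiderivative of our snap equation s(t) = 160·sin(2·t). The antiderivative of snap, with j(0) = -80, gives jerk: j(t) = -80·cos(2·t). We have jerk j(t) = -80·cos(2·t). Substituting t = pi: j(pi) = -80.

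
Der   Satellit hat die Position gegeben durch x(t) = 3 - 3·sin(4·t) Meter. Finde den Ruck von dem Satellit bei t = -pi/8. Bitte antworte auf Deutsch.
Ausgehend von der Position x(t) = 3 - 3·sin(4·t), nehmen wir 3 Ableitungen. Mit d/dt von x(t) finden wir v(t) = -12·cos(4·t). Durch Ableiten von der Geschwindigkeit erhalten wir die Beschleunigung: a(t) = 48·sin(4·t). Durch Ableiten von der Beschleunigung erhalten wir den Ruck: j(t) = 192·cos(4·t). Wir haben den Ruck j(t) = 192·cos(4·t). Durch Einsetzen von t = -pi/8: j(-pi/8) = 0.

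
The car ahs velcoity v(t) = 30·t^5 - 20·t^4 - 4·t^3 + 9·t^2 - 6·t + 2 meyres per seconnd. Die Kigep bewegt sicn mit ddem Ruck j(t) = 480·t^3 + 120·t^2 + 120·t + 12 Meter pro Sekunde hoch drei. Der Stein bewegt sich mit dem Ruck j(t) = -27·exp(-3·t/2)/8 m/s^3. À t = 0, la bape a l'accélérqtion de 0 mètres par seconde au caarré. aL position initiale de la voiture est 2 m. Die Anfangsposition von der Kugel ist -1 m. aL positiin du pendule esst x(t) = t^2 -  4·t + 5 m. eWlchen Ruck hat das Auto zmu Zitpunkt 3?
Ausgehend von der Geschwindigkeit v(t) = 30·t^5 - 20·t^4 - 4·t^3 + 9·t^2 - 6·t + 2, nehmen wir 2 Ableitungen. Mit d/dt von v(t) finden wir a(t) = 150·t^4 - 80·t^3 - 12·t^2 + 18·t - 6. Durch Ableiten von der Beschleunigung erhalten wir den Ruck: j(t) = 600·t^3 - 240·t^2 - 24·t + 18. Mit j(t) = 600·t^3 - 240·t^2 - 24·t + 18 und Einsetzen von t = 3, finden wir j = 13986.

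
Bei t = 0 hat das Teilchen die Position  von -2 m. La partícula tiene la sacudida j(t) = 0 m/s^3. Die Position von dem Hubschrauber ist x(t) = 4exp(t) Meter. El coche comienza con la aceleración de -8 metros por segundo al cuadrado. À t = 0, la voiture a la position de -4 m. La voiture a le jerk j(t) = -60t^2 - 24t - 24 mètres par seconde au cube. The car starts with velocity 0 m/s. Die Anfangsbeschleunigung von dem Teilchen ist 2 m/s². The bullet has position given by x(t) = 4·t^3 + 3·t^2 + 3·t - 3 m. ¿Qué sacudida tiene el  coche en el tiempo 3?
Usando j(t) = -60·t^2 - 24·t - 24 y sustituyendo t = 3, encontramos j = -636.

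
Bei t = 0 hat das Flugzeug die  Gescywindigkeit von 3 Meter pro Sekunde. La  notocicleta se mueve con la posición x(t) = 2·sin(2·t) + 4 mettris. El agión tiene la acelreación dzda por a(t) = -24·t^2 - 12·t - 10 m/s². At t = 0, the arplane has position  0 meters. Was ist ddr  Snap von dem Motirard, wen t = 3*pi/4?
Ausgehend von der Position x(t) = 2·sin(2·t) + 4, nehmen wir 4 Ableitungen. Die Ableitung von der Position ergibt die Geschwindigkeit: v(t) = 4·cos(2·t). Die Ableitung von der Geschwindigkeit ergibt die Beschleunigung: a(t) = -8·sin(2·t). Durch Ableiten von der Beschleunigung erhalten wir den Ruck: j(t) = -16·cos(2·t). Durch Ableiten von dem Ruck erhalten wir den Snap: s(t) = 32·sin(2·t). Mit s(t) = 32·sin(2·t) und Einsetzen von t = 3*pi/4, finden wir s = -32.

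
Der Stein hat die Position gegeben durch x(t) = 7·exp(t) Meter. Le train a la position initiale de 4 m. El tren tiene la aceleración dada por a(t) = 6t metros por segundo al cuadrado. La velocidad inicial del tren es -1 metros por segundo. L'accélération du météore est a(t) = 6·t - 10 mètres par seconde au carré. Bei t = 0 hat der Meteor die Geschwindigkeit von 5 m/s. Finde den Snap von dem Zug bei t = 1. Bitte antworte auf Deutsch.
Wir müssen unsere Gleichung für die Beschleunigung a(t) = 6·t 2-mal ableiten. Durch Ableiten von der Beschleunigung erhalten wir den Ruck: j(t) = 6. Durch Ableiten von dem Ruck erhalten wir den Snap: s(t) = 0. Aus der Gleichung für den Snap s(t) = 0, setzen wir t = 1 ein und erhalten s = 0.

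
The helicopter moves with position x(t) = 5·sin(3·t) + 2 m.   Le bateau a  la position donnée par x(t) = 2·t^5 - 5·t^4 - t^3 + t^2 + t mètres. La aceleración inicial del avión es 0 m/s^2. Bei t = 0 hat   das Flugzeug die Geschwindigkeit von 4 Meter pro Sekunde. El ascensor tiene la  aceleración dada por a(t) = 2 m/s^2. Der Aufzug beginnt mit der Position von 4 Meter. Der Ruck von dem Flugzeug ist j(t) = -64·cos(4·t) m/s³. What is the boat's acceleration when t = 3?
Starting from position x(t) = 2·t^5 - 5·t^4 - t^3 + t^2 + t, we take 2 derivatives. The derivative of position gives velocity: v(t) = 10·t^4 - 20·t^3 - 3·t^2 + 2·t + 1. Taking d/dt of v(t), we find a(t) = 40·t^3 - 60·t^2 - 6·t + 2. We have acceleration a(t) = 40·t^3 - 60·t^2 - 6·t + 2. Substituting t = 3: a(3) = 524.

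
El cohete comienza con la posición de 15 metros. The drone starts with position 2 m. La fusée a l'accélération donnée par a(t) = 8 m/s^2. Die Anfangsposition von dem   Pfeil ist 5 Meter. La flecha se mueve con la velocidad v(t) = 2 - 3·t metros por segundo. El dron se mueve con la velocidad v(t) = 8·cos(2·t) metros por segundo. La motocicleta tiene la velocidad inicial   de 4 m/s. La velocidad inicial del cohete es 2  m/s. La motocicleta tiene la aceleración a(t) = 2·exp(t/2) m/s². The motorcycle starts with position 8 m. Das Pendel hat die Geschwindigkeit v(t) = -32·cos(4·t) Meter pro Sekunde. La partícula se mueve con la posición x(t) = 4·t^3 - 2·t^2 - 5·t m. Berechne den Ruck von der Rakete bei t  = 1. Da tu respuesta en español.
Para resolver esto, necesitamos tomar 1 derivada de nuestra ecuación de la aceleración a(t) = 8. Derivando la aceleración, obtenemos la sacudida: j(t) = 0. De la ecuación de la sacudida j(t) = 0, sustituimos t = 1 para obtener j = 0.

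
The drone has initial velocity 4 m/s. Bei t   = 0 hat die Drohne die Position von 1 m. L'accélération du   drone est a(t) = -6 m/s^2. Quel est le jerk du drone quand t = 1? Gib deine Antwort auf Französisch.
Nous devons dériver notre équation de l'accélération a(t) = -6 1 fois. En prenant d/dt de a(t), nous trouvons j(t) = 0. Nous avons le jerk j(t) = 0. En substituant t = 1: j(1) = 0.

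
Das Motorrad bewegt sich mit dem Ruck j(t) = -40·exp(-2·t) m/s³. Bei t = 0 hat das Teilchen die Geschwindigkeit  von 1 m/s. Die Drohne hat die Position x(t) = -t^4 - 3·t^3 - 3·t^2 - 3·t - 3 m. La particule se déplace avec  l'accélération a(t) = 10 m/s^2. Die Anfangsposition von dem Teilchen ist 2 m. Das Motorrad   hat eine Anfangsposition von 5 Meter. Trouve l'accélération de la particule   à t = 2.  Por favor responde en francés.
De l'équation de l'accélération a(t) = 10, nous substituons t = 2 pour obtenir a = 10.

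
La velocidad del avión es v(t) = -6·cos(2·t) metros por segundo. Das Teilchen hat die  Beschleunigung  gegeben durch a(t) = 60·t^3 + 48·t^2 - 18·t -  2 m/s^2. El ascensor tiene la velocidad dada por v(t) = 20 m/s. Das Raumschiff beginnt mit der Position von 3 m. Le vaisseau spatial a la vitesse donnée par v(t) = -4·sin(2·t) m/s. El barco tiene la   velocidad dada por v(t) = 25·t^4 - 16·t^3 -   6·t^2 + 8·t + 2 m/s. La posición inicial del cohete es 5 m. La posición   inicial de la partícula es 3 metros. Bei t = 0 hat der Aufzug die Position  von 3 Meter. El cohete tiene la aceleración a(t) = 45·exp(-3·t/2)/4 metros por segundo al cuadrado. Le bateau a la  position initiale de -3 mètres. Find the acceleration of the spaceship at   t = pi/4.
We must differentiate our velocity equation v(t) = -4·sin(2·t) 1 time. Taking d/dt of v(t), we find a(t) = -8·cos(2·t). Using a(t) = -8·cos(2·t) and substituting t = pi/4, we find a = 0.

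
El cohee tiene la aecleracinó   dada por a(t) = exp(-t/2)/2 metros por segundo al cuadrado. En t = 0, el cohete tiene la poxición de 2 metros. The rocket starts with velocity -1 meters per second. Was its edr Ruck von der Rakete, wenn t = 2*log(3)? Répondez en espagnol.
Debemos derivar nuestra ecuación de la aceleración a(t) = exp(-t/2)/2 1 vez. La derivada de la aceleración da la sacudida: j(t) = -exp(-t/2)/4. Tenemos la sacudida j(t) = -exp(-t/2)/4. Sustituyendo t = 2*log(3): j(2*log(3)) = -1/12.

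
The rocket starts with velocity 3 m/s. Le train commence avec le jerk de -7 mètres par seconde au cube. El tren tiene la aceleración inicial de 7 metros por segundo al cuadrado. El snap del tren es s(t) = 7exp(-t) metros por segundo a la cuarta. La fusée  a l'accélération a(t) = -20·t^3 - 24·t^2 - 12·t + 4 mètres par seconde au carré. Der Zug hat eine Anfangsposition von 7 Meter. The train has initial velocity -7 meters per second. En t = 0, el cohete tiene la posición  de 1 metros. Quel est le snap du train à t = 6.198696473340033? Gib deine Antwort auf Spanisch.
Usando s(t) = 7·exp(-t) y sustituyendo t = 6.198696473340033, encontramos s = 0.0142245444471891.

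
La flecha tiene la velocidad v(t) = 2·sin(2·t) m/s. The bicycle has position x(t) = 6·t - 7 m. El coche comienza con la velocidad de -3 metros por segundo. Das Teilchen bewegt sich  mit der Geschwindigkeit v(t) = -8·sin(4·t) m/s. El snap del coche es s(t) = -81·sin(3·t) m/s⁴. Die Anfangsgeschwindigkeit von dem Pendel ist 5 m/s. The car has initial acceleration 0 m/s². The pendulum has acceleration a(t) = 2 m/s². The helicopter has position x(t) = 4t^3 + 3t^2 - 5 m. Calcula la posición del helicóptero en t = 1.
De la ecuación de la posición x(t) = 4·t^3 + 3·t^2 - 5, sustituimos t = 1 para obtener x = 2.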